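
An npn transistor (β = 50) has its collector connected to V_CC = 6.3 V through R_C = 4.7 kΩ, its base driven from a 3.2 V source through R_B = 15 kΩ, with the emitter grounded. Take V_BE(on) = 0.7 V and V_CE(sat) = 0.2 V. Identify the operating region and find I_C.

saturation; I_C ≈ 1.3 mA

Assume active: I_B = (3.2 − 0.7)/15 = 0.167 mA, giving I_C = β·I_B = 8.33 mA.
But then V_CE = 6.3 − 8.33×4.7 = -32.9 V < V_CE(sat) = 0.2 V — impossible in the active region.
So the transistor is saturated. With V_CE = 0.2 V, I_C = (V_CC − 0.2)/R_C = 6.1/4.7 = 1.3 mA.
Check: β·I_B = 8.33 mA > I_C = 1.3 mA, confirming saturation.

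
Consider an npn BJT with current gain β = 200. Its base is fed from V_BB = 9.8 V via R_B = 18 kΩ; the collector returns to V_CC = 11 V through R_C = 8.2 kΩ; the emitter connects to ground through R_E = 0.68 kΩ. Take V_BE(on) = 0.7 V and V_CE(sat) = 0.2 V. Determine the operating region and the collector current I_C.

saturation; I_C ≈ 1.2 mA

Assume active: I_B = (9.8 − 0.7)/(18 + 201×0.68) = 0.0588 mA, I_C = β·I_B = 11.8 mA.
Then V_CE = 11 − 11.8×8.2 − 11.8×0.68 = -93.5 V < 0.2 V — the active assumption fails.
Re-solve with V_CE = 0.2 V. KCL at the emitter: V_E/R_E = (V_BB−0.7−V_E)/R_B + (V_CC−0.2−V_E)/R_C, giving V_E = 1.11 V.
I_C = (V_CC − 0.2 − V_E)/R_C = (10.8 − 1.11)/8.2 = 1.18 mA.
Check: I_B = (9.1 − 1.11)/18 = 0.444 mA, and β·I_B = 88.8 mA > I_C, confirming saturation.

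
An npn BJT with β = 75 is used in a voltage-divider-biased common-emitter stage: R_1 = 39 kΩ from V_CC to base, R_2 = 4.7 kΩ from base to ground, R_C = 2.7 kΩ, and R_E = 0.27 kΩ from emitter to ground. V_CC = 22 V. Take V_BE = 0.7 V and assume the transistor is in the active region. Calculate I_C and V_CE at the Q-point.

Thevenize the base divider: V_Th = V_CC·R_2/(R_1+R_2) = 22×4.7/43.7 = 2.37 V, R_Th = R_1‖R_2 = 4.19 kΩ.
Base-emitter loop: V_Th = I_B·R_Th + V_BE + (β+1)I_B·R_E, so I_B = (2.37 − 0.7) / (4.19 + 76×0.27) = 0.0674 mA.
I_C = β·I_B = 75×0.0674 = 5.06 mA, and I_E = (β+1)I_B = 5.12 mA.
V_CE = V_CC − I_C·R_C − I_E·R_E = 22 − 5.06×2.7 − 5.12×0.27 = 6.97 V.
V_CE = 6.97 V > 0.2 V confirms active-region operation.

I_C ≈ 5.1 mA, V_CE ≈ 7 V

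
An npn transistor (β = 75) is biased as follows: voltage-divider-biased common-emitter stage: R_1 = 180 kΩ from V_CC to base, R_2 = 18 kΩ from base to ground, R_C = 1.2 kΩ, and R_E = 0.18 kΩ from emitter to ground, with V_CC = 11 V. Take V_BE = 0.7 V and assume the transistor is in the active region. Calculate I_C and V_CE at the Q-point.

I_C ≈ 0.75 mA, V_CE ≈ 10 V

Thevenize the base divider: V_Th = V_CC·R_2/(R_1+R_2) = 11×18/198 = 1 V, R_Th = R_1‖R_2 = 16.4 kΩ.
Base-emitter loop: V_Th = I_B·R_Th + V_BE + (β+1)I_B·R_E, so I_B = (1 − 0.7) / (16.4 + 76×0.18) = 0.00999 mA.
I_C = β·I_B = 75×0.00999 = 0.749 mA, and I_E = (β+1)I_B = 0.759 mA.
V_CE = V_CC − I_C·R_C − I_E·R_E = 11 − 0.749×1.2 − 0.759×0.18 = 9.96 V.
V_CE = 9.96 V > 0.2 V confirms active-region operation.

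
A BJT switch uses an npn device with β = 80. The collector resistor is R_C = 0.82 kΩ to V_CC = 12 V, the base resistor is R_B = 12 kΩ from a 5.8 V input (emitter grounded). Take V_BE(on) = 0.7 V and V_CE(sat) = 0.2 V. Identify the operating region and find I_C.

Assume active: I_B = (5.8 − 0.7)/12 = 0.425 mA, giving I_C = β·I_B = 34 mA.
But then V_CE = 12 − 34×0.82 = -15.9 V < V_CE(sat) = 0.2 V — impossible in the active region.
So the transistor is saturated. With V_CE = 0.2 V, I_C = (V_CC − 0.2)/R_C = 11.8/0.82 = 14.4 mA.
Check: β·I_B = 34 mA > I_C = 14.4 mA, confirming saturation.

saturation; I_C ≈ 14 mA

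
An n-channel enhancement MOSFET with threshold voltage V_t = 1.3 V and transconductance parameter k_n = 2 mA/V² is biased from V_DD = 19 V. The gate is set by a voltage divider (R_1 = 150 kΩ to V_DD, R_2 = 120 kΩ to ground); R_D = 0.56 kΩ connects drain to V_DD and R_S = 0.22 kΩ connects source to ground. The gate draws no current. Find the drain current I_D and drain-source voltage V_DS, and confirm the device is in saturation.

I_D ≈ 15 mA, V_DS ≈ 7.4 V

V_G = V_DD·R_2/(R_1+R_2) = 19×120/270 = 8.44 V.
Assume saturation: I_D = (k_n/2)(V_GS − V_t)² with V_GS = V_G − I_D·R_S = 8.44 − 0.22·I_D.
Substituting gives 0.0484·I_D² − 4.14·I_D + 51 = 0, with roots I_D = 14.9 or 70.7 mA.
The root I_D = 70.7 mA gives V_GS = -7.11 V ≤ V_t, so take I_D = 14.9 mA.
Then V_GS = 5.16 V and V_DS = V_DD − I_D(R_D+R_S) = 19 − 14.9×0.78 = 7.36 V.
Saturation requires V_DS ≥ V_GS − V_t = 3.86 V; 7.36 ≥ 3.86 ✓.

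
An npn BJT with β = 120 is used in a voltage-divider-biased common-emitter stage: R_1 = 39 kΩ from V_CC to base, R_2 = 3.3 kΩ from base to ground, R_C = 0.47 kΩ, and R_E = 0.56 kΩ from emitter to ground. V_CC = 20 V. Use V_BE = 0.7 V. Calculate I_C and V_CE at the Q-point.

Thevenize the base divider: V_Th = V_CC·R_2/(R_1+R_2) = 20×3.3/42.3 = 1.56 V, R_Th = R_1‖R_2 = 3.04 kΩ.
Base-emitter loop: V_Th = I_B·R_Th + V_BE + (β+1)I_B·R_E, so I_B = (1.56 − 0.7) / (3.04 + 121×0.56) = 0.0122 mA.
I_C = β·I_B = 120×0.0122 = 1.46 mA, and I_E = (β+1)I_B = 1.47 mA.
V_CE = V_CC − I_C·R_C − I_E·R_E = 20 − 1.46×0.47 − 1.47×0.56 = 18.5 V.
V_CE = 18.5 V > 0.2 V confirms active-region operation.

I_C ≈ 1.5 mA, V_CE ≈ 18 V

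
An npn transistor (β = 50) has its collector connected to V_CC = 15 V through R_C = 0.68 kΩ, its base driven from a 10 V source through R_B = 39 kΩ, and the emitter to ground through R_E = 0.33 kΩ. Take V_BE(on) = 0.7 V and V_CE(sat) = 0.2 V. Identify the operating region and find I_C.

active; I_C ≈ 8.3 mA

Assume active. Base-emitter loop: I_B = (V_BB − V_BE)/(R_B + (β+1)R_E) = (10 − 0.7)/(39 + 51×0.33) = 0.167 mA.
I_C = β·I_B = 50×0.167 = 8.33 mA.
V_CE = V_CC − I_C·R_C − I_E·R_E = 15 − 8.33×0.68 − 8.5×0.33 = 6.53 V > V_CE(sat), so the active-region assumption holds.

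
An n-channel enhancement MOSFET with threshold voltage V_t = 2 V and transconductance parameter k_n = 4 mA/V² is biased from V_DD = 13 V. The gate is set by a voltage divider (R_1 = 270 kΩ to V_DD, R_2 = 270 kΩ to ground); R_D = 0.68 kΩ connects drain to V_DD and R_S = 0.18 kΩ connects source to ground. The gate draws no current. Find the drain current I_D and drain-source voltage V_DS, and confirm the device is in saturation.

V_G = V_DD·R_2/(R_1+R_2) = 13×270/540 = 6.5 V.
Assume saturation: I_D = (k_n/2)(V_GS − V_t)² with V_GS = V_G − I_D·R_S = 6.5 − 0.18·I_D.
Substituting gives 0.0648·I_D² − 4.24·I_D + 40.5 = 0, with roots I_D = 11.6 or 53.8 mA.
The root I_D = 53.8 mA gives V_GS = -3.19 V ≤ V_t, so take I_D = 11.6 mA.
Then V_GS = 4.41 V and V_DS = V_DD − I_D(R_D+R_S) = 13 − 11.6×0.86 = 3.01 V.
Saturation requires V_DS ≥ V_GS − V_t = 2.41 V; 3.01 ≥ 2.41 ✓.

I_D ≈ 12 mA, V_DS ≈ 3 V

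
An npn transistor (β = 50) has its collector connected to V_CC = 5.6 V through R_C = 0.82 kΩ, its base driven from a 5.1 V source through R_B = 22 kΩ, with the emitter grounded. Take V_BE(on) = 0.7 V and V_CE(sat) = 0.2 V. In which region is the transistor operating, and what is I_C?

Assume active: I_B = (5.1 − 0.7)/22 = 0.2 mA, giving I_C = β·I_B = 10 mA.
But then V_CE = 5.6 − 10×0.82 = -2.6 V < V_CE(sat) = 0.2 V — impossible in the active region.
So the transistor is saturated. With V_CE = 0.2 V, I_C = (V_CC − 0.2)/R_C = 5.4/0.82 = 6.59 mA.
Check: β·I_B = 10 mA > I_C = 6.59 mA, confirming saturation.

saturation; I_C ≈ 6.6 mA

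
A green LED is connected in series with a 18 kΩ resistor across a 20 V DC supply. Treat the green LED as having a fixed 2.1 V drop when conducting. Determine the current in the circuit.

I ≈ 0.99 mA

KVL around the loop: 20 = V_D + I·R = 2.1 + I × 18 kΩ.
So I = (20 − 2.1) / 18 kΩ = 17.9 / 18 = 0.994 mA.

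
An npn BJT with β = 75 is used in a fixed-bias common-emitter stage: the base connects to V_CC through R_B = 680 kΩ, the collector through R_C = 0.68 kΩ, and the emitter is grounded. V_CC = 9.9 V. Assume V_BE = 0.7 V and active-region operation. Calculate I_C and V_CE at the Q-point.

I_C ≈ 1 mA, V_CE ≈ 9.2 V

Base loop: V_CC = I_B·R_B + V_BE, so I_B = (9.9 − 0.7)/680 kΩ = 0.0135 mA.
In the active region I_C = β·I_B = 75 × 0.0135 = 1.01 mA.
Collector loop: V_CE = V_CC − I_C·R_C = 9.9 − 1.01×0.68 = 9.21 V.
Since V_CE = 9.21 V > V_CE(sat) ≈ 0.2 V, the transistor is in the active region as assumed.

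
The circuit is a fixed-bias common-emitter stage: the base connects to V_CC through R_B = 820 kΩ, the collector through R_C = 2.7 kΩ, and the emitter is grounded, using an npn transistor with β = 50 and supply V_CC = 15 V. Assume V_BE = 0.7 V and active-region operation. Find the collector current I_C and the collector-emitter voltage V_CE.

I_C ≈ 0.87 mA, V_CE ≈ 13 V

Base loop: V_CC = I_B·R_B + V_BE, so I_B = (15 − 0.7)/820 kΩ = 0.0174 mA.
In the active region I_C = β·I_B = 50 × 0.0174 = 0.872 mA.
Collector loop: V_CE = V_CC − I_C·R_C = 15 − 0.872×2.7 = 12.6 V.
Since V_CE = 12.6 V > V_CE(sat) ≈ 0.2 V, the transistor is in the active region as assumed.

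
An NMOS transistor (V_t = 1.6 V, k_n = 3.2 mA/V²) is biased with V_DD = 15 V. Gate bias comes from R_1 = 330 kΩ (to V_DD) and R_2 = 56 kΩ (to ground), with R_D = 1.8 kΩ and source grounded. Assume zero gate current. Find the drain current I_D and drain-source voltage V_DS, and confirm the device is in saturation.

V_G = V_DD·R_2/(R_1+R_2) = 15×56/386 = 2.18 V. With the source grounded, V_GS = V_G = 2.18 V.
Assume saturation: I_D = (k_n/2)(V_GS − V_t)² = (3.2/2)×(2.18 − 1.6)² = 1.6×0.576² = 0.531 mA.
V_DS = V_DD − I_D·R_D = 15 − 0.531×1.8 = 14 V.
Saturation requires V_DS ≥ V_GS − V_t = 0.576 V; 14 ≥ 0.576 ✓.

I_D ≈ 0.53 mA, V_DS ≈ 14 V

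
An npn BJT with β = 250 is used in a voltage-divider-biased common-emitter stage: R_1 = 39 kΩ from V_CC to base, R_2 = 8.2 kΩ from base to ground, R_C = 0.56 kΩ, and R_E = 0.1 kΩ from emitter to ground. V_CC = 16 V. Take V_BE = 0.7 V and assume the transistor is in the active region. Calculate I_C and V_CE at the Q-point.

I_C ≈ 16 mA, V_CE ≈ 5.2 V

Thevenize the base divider: V_Th = V_CC·R_2/(R_1+R_2) = 16×8.2/47.2 = 2.78 V, R_Th = R_1‖R_2 = 6.78 kΩ.
Base-emitter loop: V_Th = I_B·R_Th + V_BE + (β+1)I_B·R_E, so I_B = (2.78 − 0.7) / (6.78 + 251×0.1) = 0.0652 mA.
I_C = β·I_B = 250×0.0652 = 16.3 mA, and I_E = (β+1)I_B = 16.4 mA.
V_CE = V_CC − I_C·R_C − I_E·R_E = 16 − 16.3×0.56 − 16.4×0.1 = 5.23 V.
V_CE = 5.23 V > 0.2 V confirms active-region operation.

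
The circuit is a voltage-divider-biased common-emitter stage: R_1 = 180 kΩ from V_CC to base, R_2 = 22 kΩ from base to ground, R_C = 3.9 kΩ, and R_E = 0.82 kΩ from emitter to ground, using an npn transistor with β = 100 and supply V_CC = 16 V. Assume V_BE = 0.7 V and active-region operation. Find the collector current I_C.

Thevenize the base divider: V_Th = V_CC·R_2/(R_1+R_2) = 16×22/202 = 1.74 V, R_Th = R_1‖R_2 = 19.6 kΩ.
Base-emitter loop: V_Th = I_B·R_Th + V_BE + (β+1)I_B·R_E, so I_B = (1.74 − 0.7) / (19.6 + 101×0.82) = 0.0102 mA.
I_C = β·I_B = 100×0.0102 = 1.02 mA, and I_E = (β+1)I_B = 1.03 mA.
V_CE = V_CC − I_C·R_C − I_E·R_E = 16 − 1.02×3.9 − 1.03×0.82 = 11.2 V.
V_CE = 11.2 V > 0.2 V confirms active-region operation.

I_C ≈ 1 mA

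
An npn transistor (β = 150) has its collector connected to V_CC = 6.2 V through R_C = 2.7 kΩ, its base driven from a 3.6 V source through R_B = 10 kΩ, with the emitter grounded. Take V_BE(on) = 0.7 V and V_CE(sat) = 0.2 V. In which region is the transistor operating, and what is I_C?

Assume active: I_B = (3.6 − 0.7)/10 = 0.29 mA, giving I_C = β·I_B = 43.5 mA.
But then V_CE = 6.2 − 43.5×2.7 = -111 V < V_CE(sat) = 0.2 V — impossible in the active region.
So the transistor is saturated. With V_CE = 0.2 V, I_C = (V_CC − 0.2)/R_C = 6/2.7 = 2.22 mA.
Check: β·I_B = 43.5 mA > I_C = 2.22 mA, confirming saturation.

saturation; I_C ≈ 2.2 mA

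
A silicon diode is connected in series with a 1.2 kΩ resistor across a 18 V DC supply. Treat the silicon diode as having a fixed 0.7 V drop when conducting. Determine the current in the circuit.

I ≈ 14 mA

KVL around the loop: 18 = V_D + I·R = 0.7 + I × 1.2 kΩ.
So I = (18 − 0.7) / 1.2 kΩ = 17.3 / 1.2 = 14.4 mA.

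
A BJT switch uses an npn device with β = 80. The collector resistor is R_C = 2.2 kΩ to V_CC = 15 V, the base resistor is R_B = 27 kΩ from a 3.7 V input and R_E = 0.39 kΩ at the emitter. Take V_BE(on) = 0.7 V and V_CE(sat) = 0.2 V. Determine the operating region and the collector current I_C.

Assume active. Base-emitter loop: I_B = (V_BB − V_BE)/(R_B + (β+1)R_E) = (3.7 − 0.7)/(27 + 81×0.39) = 0.0512 mA.
I_C = β·I_B = 80×0.0512 = 4.1 mA.
V_CE = V_CC − I_C·R_C − I_E·R_E = 15 − 4.1×2.2 − 4.15×0.39 = 4.37 V > V_CE(sat), so the active-region assumption holds.

active; I_C ≈ 4.1 mA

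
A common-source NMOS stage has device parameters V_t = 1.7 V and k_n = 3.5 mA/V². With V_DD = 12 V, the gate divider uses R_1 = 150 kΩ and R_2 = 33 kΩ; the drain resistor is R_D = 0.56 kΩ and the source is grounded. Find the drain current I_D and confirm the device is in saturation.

V_G = V_DD·R_2/(R_1+R_2) = 12×33/183 = 2.16 V. With the source grounded, V_GS = V_G = 2.16 V.
Assume saturation: I_D = (k_n/2)(V_GS − V_t)² = (3.5/2)×(2.16 − 1.7)² = 1.75×0.464² = 0.377 mA.
V_DS = V_DD − I_D·R_D = 12 − 0.377×0.56 = 11.8 V.
Saturation requires V_DS ≥ V_GS − V_t = 0.464 V; 11.8 ≥ 0.464 ✓.

I_D ≈ 0.38 mA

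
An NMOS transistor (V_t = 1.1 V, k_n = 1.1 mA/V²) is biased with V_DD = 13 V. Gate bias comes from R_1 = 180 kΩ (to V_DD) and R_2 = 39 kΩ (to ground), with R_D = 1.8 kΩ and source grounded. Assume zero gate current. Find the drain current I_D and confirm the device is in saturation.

V_G = V_DD·R_2/(R_1+R_2) = 13×39/219 = 2.32 V. With the source grounded, V_GS = V_G = 2.32 V.
Assume saturation: I_D = (k_n/2)(V_GS − V_t)² = (1.1/2)×(2.32 − 1.1)² = 0.55×1.22² = 0.812 mA.
V_DS = V_DD − I_D·R_D = 13 − 0.812×1.8 = 11.5 V.
Saturation requires V_DS ≥ V_GS − V_t = 1.22 V; 11.5 ≥ 1.22 ✓.

I_D ≈ 0.81 mA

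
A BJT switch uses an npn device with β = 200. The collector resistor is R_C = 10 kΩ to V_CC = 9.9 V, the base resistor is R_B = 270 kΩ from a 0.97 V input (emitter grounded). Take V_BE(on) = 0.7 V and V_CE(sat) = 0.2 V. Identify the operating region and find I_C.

active; I_C ≈ 0.2 mA

Assume active. Base-emitter loop: I_B = (V_BB − V_BE)/R_B = (0.97 − 0.7)/270 = 0.001 mA.
I_C = β·I_B = 200×0.001 = 0.2 mA.
V_CE = V_CC − I_C·R_C = 9.9 − 0.2×10 = 7.9 V > V_CE(sat), so the active-region assumption holds.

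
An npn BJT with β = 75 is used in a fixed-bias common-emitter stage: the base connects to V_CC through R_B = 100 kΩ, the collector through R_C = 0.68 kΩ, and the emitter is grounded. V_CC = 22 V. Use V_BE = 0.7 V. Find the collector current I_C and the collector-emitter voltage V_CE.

Base loop: V_CC = I_B·R_B + V_BE, so I_B = (22 − 0.7)/100 kΩ = 0.213 mA.
In the active region I_C = β·I_B = 75 × 0.213 = 16 mA.
Collector loop: V_CE = V_CC − I_C·R_C = 22 − 16×0.68 = 11.1 V.
Since V_CE = 11.1 V > V_CE(sat) ≈ 0.2 V, the transistor is in the active region as assumed.

I_C ≈ 16 mA, V_CE ≈ 11 V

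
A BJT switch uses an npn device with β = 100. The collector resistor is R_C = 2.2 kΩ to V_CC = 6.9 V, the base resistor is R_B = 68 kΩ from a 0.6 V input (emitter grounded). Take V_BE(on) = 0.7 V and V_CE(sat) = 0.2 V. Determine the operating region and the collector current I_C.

V_BB = 0.6 V ≤ V_BE(on) = 0.7 V, so the base-emitter junction is not forward biased.
The transistor is in cutoff: I_B = I_C = 0.

cutoff; I_C ≈ 0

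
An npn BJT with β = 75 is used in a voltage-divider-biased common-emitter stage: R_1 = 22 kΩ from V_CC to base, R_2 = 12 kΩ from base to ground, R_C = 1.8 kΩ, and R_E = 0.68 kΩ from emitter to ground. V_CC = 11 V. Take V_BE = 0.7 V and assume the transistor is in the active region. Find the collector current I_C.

Thevenize the base divider: V_Th = V_CC·R_2/(R_1+R_2) = 11×12/34 = 3.88 V, R_Th = R_1‖R_2 = 7.76 kΩ.
Base-emitter loop: V_Th = I_B·R_Th + V_BE + (β+1)I_B·R_E, so I_B = (3.88 − 0.7) / (7.76 + 76×0.68) = 0.0535 mA.
I_C = β·I_B = 75×0.0535 = 4.02 mA, and I_E = (β+1)I_B = 4.07 mA.
V_CE = V_CC − I_C·R_C − I_E·R_E = 11 − 4.02×1.8 − 4.07×0.68 = 1.01 V.
V_CE = 1.01 V > 0.2 V confirms active-region operation.

I_C ≈ 4 mA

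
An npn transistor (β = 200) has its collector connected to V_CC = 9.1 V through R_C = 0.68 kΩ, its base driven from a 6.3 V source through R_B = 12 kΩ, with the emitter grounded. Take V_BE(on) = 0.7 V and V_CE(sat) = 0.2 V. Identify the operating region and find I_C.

Assume active: I_B = (6.3 − 0.7)/12 = 0.467 mA, giving I_C = β·I_B = 93.3 mA.
But then V_CE = 9.1 − 93.3×0.68 = -54.4 V < V_CE(sat) = 0.2 V — impossible in the active region.
So the transistor is saturated. With V_CE = 0.2 V, I_C = (V_CC − 0.2)/R_C = 8.9/0.68 = 13.1 mA.
Check: β·I_B = 93.3 mA > I_C = 13.1 mA, confirming saturation.

saturation; I_C ≈ 13 mA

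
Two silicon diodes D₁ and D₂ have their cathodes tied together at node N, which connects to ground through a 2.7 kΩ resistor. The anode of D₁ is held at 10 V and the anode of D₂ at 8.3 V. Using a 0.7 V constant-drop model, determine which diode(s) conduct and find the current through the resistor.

Assume both conduct. Then node N would need to be at both 10−0.7 = 9.3 V and 8.3−0.7 = 7.6 V, which is impossible.
Assume only D₁ conducts: V_N = 10 − 0.7 = 9.3 V, so I_R = 9.3/2.7 = 3.44 mA.
Check D₂: its anode-to-cathode voltage is 8.3 − 9.3 = -1 V < 0.7 V, so it is off. The assumption is consistent.

Only D₁ conducts; I_R ≈ 3.4 mA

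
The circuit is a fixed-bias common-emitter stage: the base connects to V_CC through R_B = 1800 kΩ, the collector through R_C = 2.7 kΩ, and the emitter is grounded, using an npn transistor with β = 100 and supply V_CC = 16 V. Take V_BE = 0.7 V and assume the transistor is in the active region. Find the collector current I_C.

I_C ≈ 0.85 mA

Base loop: V_CC = I_B·R_B + V_BE, so I_B = (16 − 0.7)/1800 kΩ = 0.0085 mA.
In the active region I_C = β·I_B = 100 × 0.0085 = 0.85 mA.
Collector loop: V_CE = V_CC − I_C·R_C = 16 − 0.85×2.7 = 13.7 V.
Since V_CE = 13.7 V > V_CE(sat) ≈ 0.2 V, the transistor is in the active region as assumed.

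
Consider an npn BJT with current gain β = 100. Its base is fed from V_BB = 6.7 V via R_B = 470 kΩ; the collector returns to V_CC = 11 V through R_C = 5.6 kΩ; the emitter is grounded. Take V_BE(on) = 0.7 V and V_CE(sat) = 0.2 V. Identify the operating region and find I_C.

active; I_C ≈ 1.3 mA

Assume active. Base-emitter loop: I_B = (V_BB − V_BE)/R_B = (6.7 − 0.7)/470 = 0.0128 mA.
I_C = β·I_B = 100×0.0128 = 1.28 mA.
V_CE = V_CC − I_C·R_C = 11 − 1.28×5.6 = 3.85 V > V_CE(sat), so the active-region assumption holds.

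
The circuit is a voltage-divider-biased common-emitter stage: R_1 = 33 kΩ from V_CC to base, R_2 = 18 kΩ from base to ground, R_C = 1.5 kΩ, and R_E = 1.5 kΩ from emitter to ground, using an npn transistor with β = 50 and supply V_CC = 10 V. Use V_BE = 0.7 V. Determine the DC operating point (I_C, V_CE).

Thevenize the base divider: V_Th = V_CC·R_2/(R_1+R_2) = 10×18/51 = 3.53 V, R_Th = R_1‖R_2 = 11.6 kΩ.
Base-emitter loop: V_Th = I_B·R_Th + V_BE + (β+1)I_B·R_E, so I_B = (3.53 − 0.7) / (11.6 + 51×1.5) = 0.0321 mA.
I_C = β·I_B = 50×0.0321 = 1.6 mA, and I_E = (β+1)I_B = 1.64 mA.
V_CE = V_CC − I_C·R_C − I_E·R_E = 10 − 1.6×1.5 − 1.64×1.5 = 5.14 V.
V_CE = 5.14 V > 0.2 V confirms active-region operation.

I_C ≈ 1.6 mA, V_CE ≈ 5.1 V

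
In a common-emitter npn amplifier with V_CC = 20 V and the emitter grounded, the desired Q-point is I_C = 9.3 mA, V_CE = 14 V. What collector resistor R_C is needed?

R_C ≈ 0.65 kΩ

Collector loop: V_CC = I_C·R_C + V_CE.
R_C = (V_CC − V_CE)/I_C = (20 − 14)/9.3 = 0.645 kΩ.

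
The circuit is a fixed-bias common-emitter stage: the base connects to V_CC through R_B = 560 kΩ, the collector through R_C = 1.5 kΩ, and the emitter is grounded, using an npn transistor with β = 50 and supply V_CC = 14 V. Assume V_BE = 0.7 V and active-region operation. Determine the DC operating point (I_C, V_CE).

Base loop: V_CC = I_B·R_B + V_BE, so I_B = (14 − 0.7)/560 kΩ = 0.0238 mA.
In the active region I_C = β·I_B = 50 × 0.0238 = 1.19 mA.
Collector loop: V_CE = V_CC − I_C·R_C = 14 − 1.19×1.5 = 12.2 V.
Since V_CE = 12.2 V > V_CE(sat) ≈ 0.2 V, the transistor is in the active region as assumed.

I_C ≈ 1.2 mA, V_CE ≈ 12 V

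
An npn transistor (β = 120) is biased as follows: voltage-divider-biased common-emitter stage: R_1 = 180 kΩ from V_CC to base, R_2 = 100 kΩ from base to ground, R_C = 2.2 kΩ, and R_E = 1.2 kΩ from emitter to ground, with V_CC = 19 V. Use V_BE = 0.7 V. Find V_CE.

V_CE ≈ 7.1 V

Thevenize the base divider: V_Th = V_CC·R_2/(R_1+R_2) = 19×100/280 = 6.79 V, R_Th = R_1‖R_2 = 64.3 kΩ.
Base-emitter loop: V_Th = I_B·R_Th + V_BE + (β+1)I_B·R_E, so I_B = (6.79 − 0.7) / (64.3 + 121×1.2) = 0.0291 mA.
I_C = β·I_B = 120×0.0291 = 3.49 mA, and I_E = (β+1)I_B = 3.52 mA.
V_CE = V_CC − I_C·R_C − I_E·R_E = 19 − 3.49×2.2 − 3.52×1.2 = 7.11 V.
V_CE = 7.11 V > 0.2 V confirms active-region operation.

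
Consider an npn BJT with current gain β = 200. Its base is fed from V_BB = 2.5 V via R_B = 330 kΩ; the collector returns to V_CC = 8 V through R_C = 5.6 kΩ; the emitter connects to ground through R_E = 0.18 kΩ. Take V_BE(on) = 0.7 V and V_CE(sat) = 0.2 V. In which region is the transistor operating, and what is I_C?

Assume active. Base-emitter loop: I_B = (V_BB − V_BE)/(R_B + (β+1)R_E) = (2.5 − 0.7)/(330 + 201×0.18) = 0.00492 mA.
I_C = β·I_B = 200×0.00492 = 0.983 mA.
V_CE = V_CC − I_C·R_C − I_E·R_E = 8 − 0.983×5.6 − 0.988×0.18 = 2.32 V > V_CE(sat), so the active-region assumption holds.

active; I_C ≈ 0.98 mA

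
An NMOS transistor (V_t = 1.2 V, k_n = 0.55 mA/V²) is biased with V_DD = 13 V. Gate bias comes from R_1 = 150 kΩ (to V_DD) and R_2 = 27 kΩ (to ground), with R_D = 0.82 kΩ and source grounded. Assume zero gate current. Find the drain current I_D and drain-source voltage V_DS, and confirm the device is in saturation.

V_G = V_DD·R_2/(R_1+R_2) = 13×27/177 = 1.98 V. With the source grounded, V_GS = V_G = 1.98 V.
Assume saturation: I_D = (k_n/2)(V_GS − V_t)² = (0.55/2)×(1.98 − 1.2)² = 0.275×0.783² = 0.169 mA.
V_DS = V_DD − I_D·R_D = 13 − 0.169×0.82 = 12.9 V.
Saturation requires V_DS ≥ V_GS − V_t = 0.783 V; 12.9 ≥ 0.783 ✓.

I_D ≈ 0.17 mA, V_DS ≈ 13 V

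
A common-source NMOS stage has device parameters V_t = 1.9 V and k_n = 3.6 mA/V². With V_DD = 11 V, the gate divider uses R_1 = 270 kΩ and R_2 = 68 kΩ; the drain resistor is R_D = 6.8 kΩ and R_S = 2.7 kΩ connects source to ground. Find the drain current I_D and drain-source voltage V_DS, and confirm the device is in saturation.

I_D ≈ 0.053 mA, V_DS ≈ 11 V

V_G = V_DD·R_2/(R_1+R_2) = 11×68/338 = 2.21 V.
Assume saturation: I_D = (k_n/2)(V_GS − V_t)² with V_GS = V_G − I_D·R_S = 2.21 − 2.7·I_D.
Substituting gives 13.1·I_D² − 4.04·I_D + 0.176 = 0, with roots I_D = 0.0526 or 0.255 mA.
The root I_D = 0.255 mA gives V_GS = 1.52 V ≤ V_t, so take I_D = 0.0526 mA.
Then V_GS = 2.07 V and V_DS = V_DD − I_D(R_D+R_S) = 11 − 0.0526×9.5 = 10.5 V.
Saturation requires V_DS ≥ V_GS − V_t = 0.171 V; 10.5 ≥ 0.171 ✓.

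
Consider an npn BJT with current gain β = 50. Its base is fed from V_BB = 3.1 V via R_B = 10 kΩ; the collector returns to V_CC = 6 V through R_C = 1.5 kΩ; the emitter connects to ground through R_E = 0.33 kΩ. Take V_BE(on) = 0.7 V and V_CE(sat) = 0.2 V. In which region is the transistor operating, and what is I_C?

Assume active: I_B = (3.1 − 0.7)/(10 + 51×0.33) = 0.0895 mA, I_C = β·I_B = 4.47 mA.
Then V_CE = 6 − 4.47×1.5 − 4.56×0.33 = -2.21 V < 0.2 V — the active assumption fails.
Re-solve with V_CE = 0.2 V. KCL at the emitter: V_E/R_E = (V_BB−0.7−V_E)/R_B + (V_CC−0.2−V_E)/R_C, giving V_E = 1.08 V.
I_C = (V_CC − 0.2 − V_E)/R_C = (5.8 − 1.08)/1.5 = 3.15 mA.
Check: I_B = (2.4 − 1.08)/10 = 0.132 mA, and β·I_B = 6.59 mA > I_C, confirming saturation.

saturation; I_C ≈ 3.1 mA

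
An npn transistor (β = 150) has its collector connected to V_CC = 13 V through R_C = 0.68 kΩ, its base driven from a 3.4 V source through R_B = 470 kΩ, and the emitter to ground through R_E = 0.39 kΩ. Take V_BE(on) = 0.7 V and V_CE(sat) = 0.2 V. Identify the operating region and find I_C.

Assume active. Base-emitter loop: I_B = (V_BB − V_BE)/(R_B + (β+1)R_E) = (3.4 − 0.7)/(470 + 151×0.39) = 0.00511 mA.
I_C = β·I_B = 150×0.00511 = 0.766 mA.
V_CE = V_CC − I_C·R_C − I_E·R_E = 13 − 0.766×0.68 − 0.771×0.39 = 12.2 V > V_CE(sat), so the active-region assumption holds.

active; I_C ≈ 0.77 mA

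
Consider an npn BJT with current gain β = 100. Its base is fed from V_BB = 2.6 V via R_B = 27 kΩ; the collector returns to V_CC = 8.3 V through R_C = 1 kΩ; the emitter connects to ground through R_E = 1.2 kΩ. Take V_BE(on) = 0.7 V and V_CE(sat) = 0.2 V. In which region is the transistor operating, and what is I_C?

active; I_C ≈ 1.3 mA

Assume active. Base-emitter loop: I_B = (V_BB − V_BE)/(R_B + (β+1)R_E) = (2.6 − 0.7)/(27 + 101×1.2) = 0.0128 mA.
I_C = β·I_B = 100×0.0128 = 1.28 mA.
V_CE = V_CC − I_C·R_C − I_E·R_E = 8.3 − 1.28×1 − 1.29×1.2 = 5.46 V > V_CE(sat), so the active-region assumption holds.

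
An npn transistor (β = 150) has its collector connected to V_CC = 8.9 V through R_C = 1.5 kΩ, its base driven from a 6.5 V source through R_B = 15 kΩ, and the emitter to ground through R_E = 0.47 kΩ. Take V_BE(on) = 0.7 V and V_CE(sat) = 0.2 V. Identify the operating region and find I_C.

Assume active: I_B = (6.5 − 0.7)/(15 + 151×0.47) = 0.0675 mA, I_C = β·I_B = 10.1 mA.
Then V_CE = 8.9 − 10.1×1.5 − 10.2×0.47 = -11.1 V < 0.2 V — the active assumption fails.
Re-solve with V_CE = 0.2 V. KCL at the emitter: V_E/R_E = (V_BB−0.7−V_E)/R_B + (V_CC−0.2−V_E)/R_C, giving V_E = 2.16 V.
I_C = (V_CC − 0.2 − V_E)/R_C = (8.7 − 2.16)/1.5 = 4.36 mA.
Check: I_B = (5.8 − 2.16)/15 = 0.243 mA, and β·I_B = 36.4 mA > I_C, confirming saturation.

saturation; I_C ≈ 4.4 mA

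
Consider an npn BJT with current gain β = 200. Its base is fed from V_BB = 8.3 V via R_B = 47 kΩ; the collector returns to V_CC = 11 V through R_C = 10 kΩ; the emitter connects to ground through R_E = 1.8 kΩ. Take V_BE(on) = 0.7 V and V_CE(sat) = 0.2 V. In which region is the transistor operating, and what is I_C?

saturation; I_C ≈ 0.9 mA

Assume active: I_B = (8.3 − 0.7)/(47 + 201×1.8) = 0.0186 mA, I_C = β·I_B = 3.72 mA.
Then V_CE = 11 − 3.72×10 − 3.74×1.8 = -32.9 V < 0.2 V — the active assumption fails.
Re-solve with V_CE = 0.2 V. KCL at the emitter: V_E/R_E = (V_BB−0.7−V_E)/R_B + (V_CC−0.2−V_E)/R_C, giving V_E = 1.83 V.
I_C = (V_CC − 0.2 − V_E)/R_C = (10.8 − 1.83)/10 = 0.897 mA.
Check: I_B = (7.6 − 1.83)/47 = 0.123 mA, and β·I_B = 24.5 mA > I_C, confirming saturation.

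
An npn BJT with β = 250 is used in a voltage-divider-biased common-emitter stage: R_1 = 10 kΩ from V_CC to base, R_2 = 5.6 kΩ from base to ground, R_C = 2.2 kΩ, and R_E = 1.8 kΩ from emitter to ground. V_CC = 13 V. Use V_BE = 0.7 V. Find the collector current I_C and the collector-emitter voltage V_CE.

I_C ≈ 2.2 mA, V_CE ≈ 4.3 V

Thevenize the base divider: V_Th = V_CC·R_2/(R_1+R_2) = 13×5.6/15.6 = 4.67 V, R_Th = R_1‖R_2 = 3.59 kΩ.
Base-emitter loop: V_Th = I_B·R_Th + V_BE + (β+1)I_B·R_E, so I_B = (4.67 − 0.7) / (3.59 + 251×1.8) = 0.00871 mA.
I_C = β·I_B = 250×0.00871 = 2.18 mA, and I_E = (β+1)I_B = 2.19 mA.
V_CE = V_CC − I_C·R_C − I_E·R_E = 13 − 2.18×2.2 − 2.19×1.8 = 4.27 V.
V_CE = 4.27 V > 0.2 V confirms active-region operation.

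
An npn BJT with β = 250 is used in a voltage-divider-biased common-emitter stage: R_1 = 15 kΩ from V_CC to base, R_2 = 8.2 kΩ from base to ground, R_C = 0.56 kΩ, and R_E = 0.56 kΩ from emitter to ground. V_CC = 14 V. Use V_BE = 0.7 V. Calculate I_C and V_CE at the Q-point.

Thevenize the base divider: V_Th = V_CC·R_2/(R_1+R_2) = 14×8.2/23.2 = 4.95 V, R_Th = R_1‖R_2 = 5.3 kΩ.
Base-emitter loop: V_Th = I_B·R_Th + V_BE + (β+1)I_B·R_E, so I_B = (4.95 − 0.7) / (5.3 + 251×0.56) = 0.0291 mA.
I_C = β·I_B = 250×0.0291 = 7.28 mA, and I_E = (β+1)I_B = 7.31 mA.
V_CE = V_CC − I_C·R_C − I_E·R_E = 14 − 7.28×0.56 − 7.31×0.56 = 5.83 V.
V_CE = 5.83 V > 0.2 V confirms active-region operation.

I_C ≈ 7.3 mA, V_CE ≈ 5.8 V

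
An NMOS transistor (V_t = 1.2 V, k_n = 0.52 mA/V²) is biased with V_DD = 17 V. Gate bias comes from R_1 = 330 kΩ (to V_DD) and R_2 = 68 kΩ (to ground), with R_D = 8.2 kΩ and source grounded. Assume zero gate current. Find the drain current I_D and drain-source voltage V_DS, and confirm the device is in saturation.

V_G = V_DD·R_2/(R_1+R_2) = 17×68/398 = 2.9 V. With the source grounded, V_GS = V_G = 2.9 V.
Assume saturation: I_D = (k_n/2)(V_GS − V_t)² = (0.52/2)×(2.9 − 1.2)² = 0.26×1.7² = 0.755 mA.
V_DS = V_DD − I_D·R_D = 17 − 0.755×8.2 = 10.8 V.
Saturation requires V_DS ≥ V_GS − V_t = 1.7 V; 10.8 ≥ 1.7 ✓.

I_D ≈ 0.76 mA, V_DS ≈ 11 V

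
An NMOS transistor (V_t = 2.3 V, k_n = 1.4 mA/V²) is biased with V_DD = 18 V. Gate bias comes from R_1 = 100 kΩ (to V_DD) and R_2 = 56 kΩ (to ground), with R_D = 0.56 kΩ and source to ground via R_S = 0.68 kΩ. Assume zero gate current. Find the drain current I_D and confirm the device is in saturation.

I_D ≈ 3.1 mA

V_G = V_DD·R_2/(R_1+R_2) = 18×56/156 = 6.46 V.
Assume saturation: I_D = (k_n/2)(V_GS − V_t)² with V_GS = V_G − I_D·R_S = 6.46 − 0.68·I_D.
Substituting gives 0.324·I_D² − 4.96·I_D + 12.1 = 0, with roots I_D = 3.05 or 12.3 mA.
The root I_D = 12.3 mA gives V_GS = -1.89 V ≤ V_t, so take I_D = 3.05 mA.
Then V_GS = 4.39 V and V_DS = V_DD − I_D(R_D+R_S) = 18 − 3.05×1.24 = 14.2 V.
Saturation requires V_DS ≥ V_GS − V_t = 2.09 V; 14.2 ≥ 2.09 ✓.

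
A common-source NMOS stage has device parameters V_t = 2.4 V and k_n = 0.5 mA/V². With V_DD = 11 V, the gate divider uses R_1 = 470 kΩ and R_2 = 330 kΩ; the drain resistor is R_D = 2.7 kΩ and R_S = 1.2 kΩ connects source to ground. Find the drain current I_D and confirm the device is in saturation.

V_G = V_DD·R_2/(R_1+R_2) = 11×330/800 = 4.54 V.
Assume saturation: I_D = (k_n/2)(V_GS − V_t)² with V_GS = V_G − I_D·R_S = 4.54 − 1.2·I_D.
Substituting gives 0.36·I_D² − 2.28·I_D + 1.14 = 0, with roots I_D = 0.548 or 5.79 mA.
The root I_D = 5.79 mA gives V_GS = -2.41 V ≤ V_t, so take I_D = 0.548 mA.
Then V_GS = 3.88 V and V_DS = V_DD − I_D(R_D+R_S) = 11 − 0.548×3.9 = 8.86 V.
Saturation requires V_DS ≥ V_GS − V_t = 1.48 V; 8.86 ≥ 1.48 ✓.

I_D ≈ 0.55 mA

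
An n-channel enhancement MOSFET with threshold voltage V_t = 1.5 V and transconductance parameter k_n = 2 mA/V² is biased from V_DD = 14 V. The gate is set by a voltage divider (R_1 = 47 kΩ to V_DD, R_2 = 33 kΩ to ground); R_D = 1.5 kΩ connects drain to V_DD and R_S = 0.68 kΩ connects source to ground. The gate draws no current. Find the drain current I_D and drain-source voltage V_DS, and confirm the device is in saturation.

V_G = V_DD·R_2/(R_1+R_2) = 14×33/80 = 5.78 V.
Assume saturation: I_D = (k_n/2)(V_GS − V_t)² with V_GS = V_G − I_D·R_S = 5.78 − 0.68·I_D.
Substituting gives 0.462·I_D² − 6.81·I_D + 18.3 = 0, with roots I_D = 3.53 or 11.2 mA.
The root I_D = 11.2 mA gives V_GS = -1.85 V ≤ V_t, so take I_D = 3.53 mA.
Then V_GS = 3.38 V and V_DS = V_DD − I_D(R_D+R_S) = 14 − 3.53×2.18 = 6.31 V.
Saturation requires V_DS ≥ V_GS − V_t = 1.88 V; 6.31 ≥ 1.88 ✓.

I_D ≈ 3.5 mA, V_DS ≈ 6.3 V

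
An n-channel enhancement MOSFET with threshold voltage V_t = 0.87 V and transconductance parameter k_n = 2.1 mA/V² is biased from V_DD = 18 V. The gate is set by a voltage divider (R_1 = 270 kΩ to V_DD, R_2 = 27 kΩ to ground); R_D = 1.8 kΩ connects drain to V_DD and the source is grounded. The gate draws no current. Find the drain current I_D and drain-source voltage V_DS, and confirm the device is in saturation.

V_G = V_DD·R_2/(R_1+R_2) = 18×27/297 = 1.64 V. With the source grounded, V_GS = V_G = 1.64 V.
Assume saturation: I_D = (k_n/2)(V_GS − V_t)² = (2.1/2)×(1.64 − 0.87)² = 1.05×0.766² = 0.617 mA.
V_DS = V_DD − I_D·R_D = 18 − 0.617×1.8 = 16.9 V.
Saturation requires V_DS ≥ V_GS − V_t = 0.766 V; 16.9 ≥ 0.766 ✓.

I_D ≈ 0.62 mA, V_DS ≈ 17 V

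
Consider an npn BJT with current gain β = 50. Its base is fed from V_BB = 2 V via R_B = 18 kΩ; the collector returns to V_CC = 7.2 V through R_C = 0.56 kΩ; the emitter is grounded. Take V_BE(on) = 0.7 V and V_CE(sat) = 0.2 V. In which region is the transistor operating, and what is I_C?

Assume active. Base-emitter loop: I_B = (V_BB − V_BE)/R_B = (2 − 0.7)/18 = 0.0722 mA.
I_C = β·I_B = 50×0.0722 = 3.61 mA.
V_CE = V_CC − I_C·R_C = 7.2 − 3.61×0.56 = 5.18 V > V_CE(sat), so the active-region assumption holds.

active; I_C ≈ 3.6 mA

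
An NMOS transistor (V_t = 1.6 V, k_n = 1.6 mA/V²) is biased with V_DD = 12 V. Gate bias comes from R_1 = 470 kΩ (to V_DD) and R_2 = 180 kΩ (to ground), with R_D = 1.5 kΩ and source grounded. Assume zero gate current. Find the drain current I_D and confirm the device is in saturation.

I_D ≈ 2.4 mA

V_G = V_DD·R_2/(R_1+R_2) = 12×180/650 = 3.32 V. With the source grounded, V_GS = V_G = 3.32 V.
Assume saturation: I_D = (k_n/2)(V_GS − V_t)² = (1.6/2)×(3.32 − 1.6)² = 0.8×1.72² = 2.38 mA.
V_DS = V_DD − I_D·R_D = 12 − 2.38×1.5 = 8.44 V.
Saturation requires V_DS ≥ V_GS − V_t = 1.72 V; 8.44 ≥ 1.72 ✓.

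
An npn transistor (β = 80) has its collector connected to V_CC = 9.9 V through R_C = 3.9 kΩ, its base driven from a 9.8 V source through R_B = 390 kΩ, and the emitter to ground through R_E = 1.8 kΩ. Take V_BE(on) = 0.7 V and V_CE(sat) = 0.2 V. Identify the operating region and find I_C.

active; I_C ≈ 1.4 mA

Assume active. Base-emitter loop: I_B = (V_BB − V_BE)/(R_B + (β+1)R_E) = (9.8 − 0.7)/(390 + 81×1.8) = 0.017 mA.
I_C = β·I_B = 80×0.017 = 1.36 mA.
V_CE = V_CC − I_C·R_C − I_E·R_E = 9.9 − 1.36×3.9 − 1.38×1.8 = 2.12 V > V_CE(sat), so the active-region assumption holds.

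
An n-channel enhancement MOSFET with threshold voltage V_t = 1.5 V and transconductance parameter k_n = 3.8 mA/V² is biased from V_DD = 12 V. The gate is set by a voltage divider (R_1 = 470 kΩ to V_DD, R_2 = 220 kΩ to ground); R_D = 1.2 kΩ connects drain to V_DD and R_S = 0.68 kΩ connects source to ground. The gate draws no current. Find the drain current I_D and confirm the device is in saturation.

V_G = V_DD·R_2/(R_1+R_2) = 12×220/690 = 3.83 V.
Assume saturation: I_D = (k_n/2)(V_GS − V_t)² with V_GS = V_G − I_D·R_S = 3.83 − 0.68·I_D.
Substituting gives 0.879·I_D² − 7.01·I_D + 10.3 = 0, with roots I_D = 1.94 or 6.04 mA.
The root I_D = 6.04 mA gives V_GS = -0.283 V ≤ V_t, so take I_D = 1.94 mA.
Then V_GS = 2.51 V and V_DS = V_DD − I_D(R_D+R_S) = 12 − 1.94×1.88 = 8.36 V.
Saturation requires V_DS ≥ V_GS − V_t = 1.01 V; 8.36 ≥ 1.01 ✓.

I_D ≈ 1.9 mA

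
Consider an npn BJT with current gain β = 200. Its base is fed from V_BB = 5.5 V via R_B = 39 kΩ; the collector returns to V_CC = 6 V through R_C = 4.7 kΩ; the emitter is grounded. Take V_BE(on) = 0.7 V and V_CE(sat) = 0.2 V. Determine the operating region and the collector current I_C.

saturation; I_C ≈ 1.2 mA

Assume active: I_B = (5.5 − 0.7)/39 = 0.123 mA, giving I_C = β·I_B = 24.6 mA.
But then V_CE = 6 − 24.6×4.7 = -110 V < V_CE(sat) = 0.2 V — impossible in the active region.
So the transistor is saturated. With V_CE = 0.2 V, I_C = (V_CC − 0.2)/R_C = 5.8/4.7 = 1.23 mA.
Check: β·I_B = 24.6 mA > I_C = 1.23 mA, confirming saturation.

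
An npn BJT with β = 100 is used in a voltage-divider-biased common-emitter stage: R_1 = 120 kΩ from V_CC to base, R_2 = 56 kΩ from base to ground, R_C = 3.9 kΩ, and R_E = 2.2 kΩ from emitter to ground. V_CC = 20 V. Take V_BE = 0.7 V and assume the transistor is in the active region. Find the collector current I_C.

Thevenize the base divider: V_Th = V_CC·R_2/(R_1+R_2) = 20×56/176 = 6.36 V, R_Th = R_1‖R_2 = 38.2 kΩ.
Base-emitter loop: V_Th = I_B·R_Th + V_BE + (β+1)I_B·R_E, so I_B = (6.36 − 0.7) / (38.2 + 101×2.2) = 0.0218 mA.
I_C = β·I_B = 100×0.0218 = 2.18 mA, and I_E = (β+1)I_B = 2.2 mA.
V_CE = V_CC − I_C·R_C − I_E·R_E = 20 − 2.18×3.9 − 2.2×2.2 = 6.68 V.
V_CE = 6.68 V > 0.2 V confirms active-region operation.

I_C ≈ 2.2 mA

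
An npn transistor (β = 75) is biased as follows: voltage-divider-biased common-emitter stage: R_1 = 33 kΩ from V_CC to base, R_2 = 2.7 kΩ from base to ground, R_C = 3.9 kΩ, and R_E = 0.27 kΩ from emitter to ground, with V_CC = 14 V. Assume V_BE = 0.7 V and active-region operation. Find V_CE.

V_CE ≈ 9.1 V

Thevenize the base divider: V_Th = V_CC·R_2/(R_1+R_2) = 14×2.7/35.7 = 1.06 V, R_Th = R_1‖R_2 = 2.5 kΩ.
Base-emitter loop: V_Th = I_B·R_Th + V_BE + (β+1)I_B·R_E, so I_B = (1.06 − 0.7) / (2.5 + 76×0.27) = 0.0156 mA.
I_C = β·I_B = 75×0.0156 = 1.17 mA, and I_E = (β+1)I_B = 1.18 mA.
V_CE = V_CC − I_C·R_C − I_E·R_E = 14 − 1.17×3.9 − 1.18×0.27 = 9.12 V.
V_CE = 9.12 V > 0.2 V confirms active-region operation.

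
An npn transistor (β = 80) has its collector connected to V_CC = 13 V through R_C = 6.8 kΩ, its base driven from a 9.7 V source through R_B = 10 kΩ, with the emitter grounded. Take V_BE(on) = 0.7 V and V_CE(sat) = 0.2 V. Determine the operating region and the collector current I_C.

saturation; I_C ≈ 1.9 mA

Assume active: I_B = (9.7 − 0.7)/10 = 0.9 mA, giving I_C = β·I_B = 72 mA.
But then V_CE = 13 − 72×6.8 = -477 V < V_CE(sat) = 0.2 V — impossible in the active region.
So the transistor is saturated. With V_CE = 0.2 V, I_C = (V_CC − 0.2)/R_C = 12.8/6.8 = 1.88 mA.
Check: β·I_B = 72 mA > I_C = 1.88 mA, confirming saturation.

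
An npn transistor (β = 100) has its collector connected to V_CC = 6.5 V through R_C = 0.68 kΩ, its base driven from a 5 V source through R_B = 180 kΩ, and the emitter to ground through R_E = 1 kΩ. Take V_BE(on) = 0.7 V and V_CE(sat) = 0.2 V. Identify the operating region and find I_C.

active; I_C ≈ 1.5 mA

Assume active. Base-emitter loop: I_B = (V_BB − V_BE)/(R_B + (β+1)R_E) = (5 − 0.7)/(180 + 101×1) = 0.0153 mA.
I_C = β·I_B = 100×0.0153 = 1.53 mA.
V_CE = V_CC − I_C·R_C − I_E·R_E = 6.5 − 1.53×0.68 − 1.55×1 = 3.91 V > V_CE(sat), so the active-region assumption holds.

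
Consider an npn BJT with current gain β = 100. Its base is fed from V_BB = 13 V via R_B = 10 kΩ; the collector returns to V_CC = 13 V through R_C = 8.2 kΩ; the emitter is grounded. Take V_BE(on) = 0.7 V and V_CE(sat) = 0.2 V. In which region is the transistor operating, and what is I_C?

Assume active: I_B = (13 − 0.7)/10 = 1.23 mA, giving I_C = β·I_B = 123 mA.
But then V_CE = 13 − 123×8.2 = -996 V < V_CE(sat) = 0.2 V — impossible in the active region.
So the transistor is saturated. With V_CE = 0.2 V, I_C = (V_CC − 0.2)/R_C = 12.8/8.2 = 1.56 mA.
Check: β·I_B = 123 mA > I_C = 1.56 mA, confirming saturation.

saturation; I_C ≈ 1.6 mA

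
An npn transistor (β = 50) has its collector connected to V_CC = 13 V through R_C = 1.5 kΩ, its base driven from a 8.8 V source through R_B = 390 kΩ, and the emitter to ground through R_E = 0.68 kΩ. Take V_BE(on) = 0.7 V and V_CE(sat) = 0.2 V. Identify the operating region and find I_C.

active; I_C ≈ 0.95 mA

Assume active. Base-emitter loop: I_B = (V_BB − V_BE)/(R_B + (β+1)R_E) = (8.8 − 0.7)/(390 + 51×0.68) = 0.0191 mA.
I_C = β·I_B = 50×0.0191 = 0.954 mA.
V_CE = V_CC − I_C·R_C − I_E·R_E = 13 − 0.954×1.5 − 0.973×0.68 = 10.9 V > V_CE(sat), so the active-region assumption holds.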